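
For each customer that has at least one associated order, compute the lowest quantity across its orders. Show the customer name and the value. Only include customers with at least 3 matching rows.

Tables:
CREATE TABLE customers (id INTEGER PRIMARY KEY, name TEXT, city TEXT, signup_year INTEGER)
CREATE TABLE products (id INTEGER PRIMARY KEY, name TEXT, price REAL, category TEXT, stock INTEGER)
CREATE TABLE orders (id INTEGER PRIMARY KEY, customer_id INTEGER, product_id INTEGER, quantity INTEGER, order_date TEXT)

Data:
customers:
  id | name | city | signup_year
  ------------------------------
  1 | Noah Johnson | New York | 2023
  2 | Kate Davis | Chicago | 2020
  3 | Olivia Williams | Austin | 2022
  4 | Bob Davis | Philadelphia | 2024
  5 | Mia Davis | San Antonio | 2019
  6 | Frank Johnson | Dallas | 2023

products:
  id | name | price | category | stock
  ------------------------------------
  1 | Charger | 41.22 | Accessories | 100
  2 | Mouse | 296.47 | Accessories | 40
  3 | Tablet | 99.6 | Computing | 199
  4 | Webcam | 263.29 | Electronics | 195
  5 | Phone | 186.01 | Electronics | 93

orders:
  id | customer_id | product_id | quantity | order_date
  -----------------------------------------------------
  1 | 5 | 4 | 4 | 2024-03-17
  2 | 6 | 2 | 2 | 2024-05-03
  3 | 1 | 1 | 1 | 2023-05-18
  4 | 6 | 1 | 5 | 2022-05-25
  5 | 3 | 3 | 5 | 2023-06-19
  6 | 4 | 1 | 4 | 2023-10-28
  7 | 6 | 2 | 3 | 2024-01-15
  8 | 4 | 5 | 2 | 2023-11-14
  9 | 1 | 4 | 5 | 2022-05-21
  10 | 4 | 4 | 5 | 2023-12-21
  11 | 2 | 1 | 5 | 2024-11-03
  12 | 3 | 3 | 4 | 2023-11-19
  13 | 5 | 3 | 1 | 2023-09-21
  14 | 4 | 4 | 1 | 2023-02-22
SELECT p.name, MIN(c.quantity) AS min_quantity FROM orders c JOIN customers p ON c.customer_id = p.id GROUP BY p.id, p.name HAVING COUNT(*) >= 3

Execution result:
name | min_quantity
Bob Davis | 1
Frank Johnson | 2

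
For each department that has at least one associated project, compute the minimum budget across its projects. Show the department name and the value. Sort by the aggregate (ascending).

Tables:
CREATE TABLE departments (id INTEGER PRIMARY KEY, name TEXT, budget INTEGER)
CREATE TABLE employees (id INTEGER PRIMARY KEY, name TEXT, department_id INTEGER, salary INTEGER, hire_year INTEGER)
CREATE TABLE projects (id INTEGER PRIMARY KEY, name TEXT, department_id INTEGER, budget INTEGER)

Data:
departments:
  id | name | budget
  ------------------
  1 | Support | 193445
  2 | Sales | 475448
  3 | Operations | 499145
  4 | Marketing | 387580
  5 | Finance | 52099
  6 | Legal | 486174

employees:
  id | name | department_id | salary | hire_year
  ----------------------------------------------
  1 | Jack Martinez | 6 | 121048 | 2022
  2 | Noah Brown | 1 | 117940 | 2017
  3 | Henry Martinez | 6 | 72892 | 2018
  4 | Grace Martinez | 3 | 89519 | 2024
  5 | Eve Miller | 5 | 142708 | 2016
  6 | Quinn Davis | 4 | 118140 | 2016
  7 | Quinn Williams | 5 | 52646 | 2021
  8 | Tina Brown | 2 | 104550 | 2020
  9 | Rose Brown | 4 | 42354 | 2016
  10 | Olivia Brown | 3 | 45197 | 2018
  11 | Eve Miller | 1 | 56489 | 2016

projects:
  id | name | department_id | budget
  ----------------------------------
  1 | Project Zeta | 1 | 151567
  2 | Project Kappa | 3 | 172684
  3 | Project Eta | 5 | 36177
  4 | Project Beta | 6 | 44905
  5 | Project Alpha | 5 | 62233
SELECT p.name, MIN(c.budget) AS min_budget FROM projects c JOIN departments p ON c.department_id = p.id GROUP BY p.id, p.name ORDER BY min_budget ASC

Execution result:
name | min_budget
Finance | 36177
Legal | 44905
Support | 151567
Operations | 172684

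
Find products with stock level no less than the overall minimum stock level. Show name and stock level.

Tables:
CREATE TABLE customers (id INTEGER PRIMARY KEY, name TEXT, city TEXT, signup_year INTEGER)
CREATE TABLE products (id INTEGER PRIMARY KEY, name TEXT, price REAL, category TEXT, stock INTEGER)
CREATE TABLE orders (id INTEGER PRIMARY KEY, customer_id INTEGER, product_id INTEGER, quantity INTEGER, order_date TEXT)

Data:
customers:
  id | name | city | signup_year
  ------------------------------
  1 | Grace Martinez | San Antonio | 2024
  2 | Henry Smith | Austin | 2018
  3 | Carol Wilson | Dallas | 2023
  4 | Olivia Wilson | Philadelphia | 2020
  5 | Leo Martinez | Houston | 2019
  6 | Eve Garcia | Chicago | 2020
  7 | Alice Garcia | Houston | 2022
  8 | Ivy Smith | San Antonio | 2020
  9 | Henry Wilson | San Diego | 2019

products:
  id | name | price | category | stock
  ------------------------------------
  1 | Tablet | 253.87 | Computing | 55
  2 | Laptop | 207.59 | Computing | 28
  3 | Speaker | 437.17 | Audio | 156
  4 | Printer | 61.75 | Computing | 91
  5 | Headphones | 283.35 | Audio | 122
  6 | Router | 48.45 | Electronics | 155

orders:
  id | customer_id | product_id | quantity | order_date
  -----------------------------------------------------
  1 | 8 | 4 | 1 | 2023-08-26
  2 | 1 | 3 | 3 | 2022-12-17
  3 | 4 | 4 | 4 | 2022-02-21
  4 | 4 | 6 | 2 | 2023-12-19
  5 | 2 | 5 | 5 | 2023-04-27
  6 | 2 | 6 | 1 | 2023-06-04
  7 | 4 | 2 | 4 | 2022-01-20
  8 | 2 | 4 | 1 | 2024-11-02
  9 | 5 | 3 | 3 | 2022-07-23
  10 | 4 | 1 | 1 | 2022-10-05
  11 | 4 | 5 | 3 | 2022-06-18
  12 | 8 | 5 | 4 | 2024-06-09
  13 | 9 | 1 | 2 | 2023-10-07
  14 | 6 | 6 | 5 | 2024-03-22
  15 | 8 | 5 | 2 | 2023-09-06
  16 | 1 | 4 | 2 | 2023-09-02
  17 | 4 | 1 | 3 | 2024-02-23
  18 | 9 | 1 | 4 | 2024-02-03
SELECT name, stock FROM products WHERE stock >= (SELECT MIN(stock) FROM products)

Execution result:
name | stock
Tablet | 55
Laptop | 28
Speaker | 156
Printer | 91
Headphones | 122
Router | 155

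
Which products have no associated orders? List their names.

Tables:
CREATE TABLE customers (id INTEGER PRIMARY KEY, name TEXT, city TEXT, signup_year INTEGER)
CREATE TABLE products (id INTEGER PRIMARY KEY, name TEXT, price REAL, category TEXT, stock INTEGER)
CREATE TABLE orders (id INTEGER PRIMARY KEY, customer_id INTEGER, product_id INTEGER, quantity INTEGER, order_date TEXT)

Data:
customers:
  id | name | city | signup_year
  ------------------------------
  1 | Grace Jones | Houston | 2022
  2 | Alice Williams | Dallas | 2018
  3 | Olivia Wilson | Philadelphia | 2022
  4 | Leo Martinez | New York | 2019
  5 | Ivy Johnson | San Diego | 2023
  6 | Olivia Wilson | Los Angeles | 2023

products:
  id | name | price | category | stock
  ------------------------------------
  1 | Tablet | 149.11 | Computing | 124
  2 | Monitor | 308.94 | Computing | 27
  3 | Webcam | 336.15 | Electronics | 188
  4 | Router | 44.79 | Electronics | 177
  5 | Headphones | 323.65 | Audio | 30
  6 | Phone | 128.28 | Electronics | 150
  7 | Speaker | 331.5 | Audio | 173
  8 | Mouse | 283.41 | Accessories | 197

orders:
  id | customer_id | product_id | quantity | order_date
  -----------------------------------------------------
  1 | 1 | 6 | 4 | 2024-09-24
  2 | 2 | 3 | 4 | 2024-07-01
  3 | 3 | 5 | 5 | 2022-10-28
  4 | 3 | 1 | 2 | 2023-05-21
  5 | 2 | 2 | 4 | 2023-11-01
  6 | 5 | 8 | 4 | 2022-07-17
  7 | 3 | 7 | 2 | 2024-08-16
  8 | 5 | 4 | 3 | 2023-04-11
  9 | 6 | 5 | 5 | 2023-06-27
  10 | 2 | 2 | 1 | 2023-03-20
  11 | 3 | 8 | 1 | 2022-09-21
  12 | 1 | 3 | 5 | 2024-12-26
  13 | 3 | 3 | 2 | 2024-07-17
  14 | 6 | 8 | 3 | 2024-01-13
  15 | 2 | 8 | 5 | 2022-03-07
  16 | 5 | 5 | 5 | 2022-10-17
SELECT p.name FROM products p LEFT JOIN orders c ON c.product_id = p.id WHERE c.id IS NULL

Execution result:
(no rows)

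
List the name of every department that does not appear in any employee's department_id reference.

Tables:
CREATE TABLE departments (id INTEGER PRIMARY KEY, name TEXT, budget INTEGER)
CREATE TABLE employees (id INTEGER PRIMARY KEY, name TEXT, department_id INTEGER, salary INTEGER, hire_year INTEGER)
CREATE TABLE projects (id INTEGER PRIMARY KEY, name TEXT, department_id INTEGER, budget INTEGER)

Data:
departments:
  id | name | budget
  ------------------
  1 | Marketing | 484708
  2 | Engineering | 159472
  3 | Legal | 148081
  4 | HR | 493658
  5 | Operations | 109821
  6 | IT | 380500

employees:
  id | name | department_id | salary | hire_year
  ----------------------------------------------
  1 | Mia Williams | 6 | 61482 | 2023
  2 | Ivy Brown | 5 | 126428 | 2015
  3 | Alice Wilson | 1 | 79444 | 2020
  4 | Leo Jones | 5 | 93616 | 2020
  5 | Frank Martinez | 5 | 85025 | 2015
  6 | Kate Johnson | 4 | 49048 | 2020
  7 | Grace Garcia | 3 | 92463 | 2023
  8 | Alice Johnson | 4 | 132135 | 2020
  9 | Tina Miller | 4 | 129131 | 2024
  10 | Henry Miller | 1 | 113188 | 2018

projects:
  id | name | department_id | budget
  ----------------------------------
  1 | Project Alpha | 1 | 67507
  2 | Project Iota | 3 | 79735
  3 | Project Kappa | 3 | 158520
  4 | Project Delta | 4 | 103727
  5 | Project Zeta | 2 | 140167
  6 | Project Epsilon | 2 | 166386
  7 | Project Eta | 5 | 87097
SELECT p.name FROM departments p LEFT JOIN employees c ON c.department_id = p.id WHERE c.id IS NULL

Execution result:
Engineering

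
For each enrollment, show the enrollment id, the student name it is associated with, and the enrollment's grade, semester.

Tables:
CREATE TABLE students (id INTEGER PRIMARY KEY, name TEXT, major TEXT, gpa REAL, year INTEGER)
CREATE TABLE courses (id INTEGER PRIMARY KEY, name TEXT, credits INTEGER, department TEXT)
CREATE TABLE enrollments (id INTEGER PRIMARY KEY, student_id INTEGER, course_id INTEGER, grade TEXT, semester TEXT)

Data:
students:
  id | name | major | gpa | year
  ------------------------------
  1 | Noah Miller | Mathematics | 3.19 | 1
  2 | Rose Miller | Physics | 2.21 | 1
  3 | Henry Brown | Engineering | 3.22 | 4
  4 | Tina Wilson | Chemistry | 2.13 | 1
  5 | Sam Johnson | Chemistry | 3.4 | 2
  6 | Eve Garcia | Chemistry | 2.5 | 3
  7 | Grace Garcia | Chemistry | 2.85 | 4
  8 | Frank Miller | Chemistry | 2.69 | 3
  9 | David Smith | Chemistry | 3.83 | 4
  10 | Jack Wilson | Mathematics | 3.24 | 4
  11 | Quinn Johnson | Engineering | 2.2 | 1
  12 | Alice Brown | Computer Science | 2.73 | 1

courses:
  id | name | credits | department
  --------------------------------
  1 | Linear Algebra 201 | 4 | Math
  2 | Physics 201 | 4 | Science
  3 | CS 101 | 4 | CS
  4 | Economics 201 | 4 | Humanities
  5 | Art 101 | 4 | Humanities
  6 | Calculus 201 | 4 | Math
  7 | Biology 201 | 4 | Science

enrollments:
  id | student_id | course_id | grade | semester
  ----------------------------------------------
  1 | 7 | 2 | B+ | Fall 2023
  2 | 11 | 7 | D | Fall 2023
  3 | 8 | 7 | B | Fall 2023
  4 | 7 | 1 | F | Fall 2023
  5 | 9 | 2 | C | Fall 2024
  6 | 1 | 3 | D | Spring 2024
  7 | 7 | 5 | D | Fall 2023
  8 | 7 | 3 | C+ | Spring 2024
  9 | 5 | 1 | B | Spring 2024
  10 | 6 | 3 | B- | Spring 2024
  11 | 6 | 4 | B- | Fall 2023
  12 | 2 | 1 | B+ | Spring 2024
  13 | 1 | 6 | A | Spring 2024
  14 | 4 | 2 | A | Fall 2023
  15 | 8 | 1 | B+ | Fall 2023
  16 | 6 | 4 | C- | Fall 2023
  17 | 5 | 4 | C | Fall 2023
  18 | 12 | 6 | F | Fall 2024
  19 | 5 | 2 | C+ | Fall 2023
SELECT c.id, p.name AS student, c.grade, c.semester FROM enrollments c JOIN students p ON c.student_id = p.id

Execution result:
id | student | grade | semester
1 | Grace Garcia | B+ | Fall 2023
2 | Quinn Johnson | D | Fall 2023
3 | Frank Miller | B | Fall 2023
4 | Grace Garcia | F | Fall 2023
5 | David Smith | C | Fall 2024
6 | Noah Miller | D | Spring 2024
7 | Grace Garcia | D | Fall 2023
8 | Grace Garcia | C+ | Spring 2024
9 | Sam Johnson | B | Spring 2024
10 | Eve Garcia | B- | Spring 2024
11 | Eve Garcia | B- | Fall 2023
12 | Rose Miller | B+ | Spring 2024
13 | Noah Miller | A | Spring 2024
14 | Tina Wilson | A | Fall 2023
15 | Frank Miller | B+ | Fall 2023
16 | Eve Garcia | C- | Fall 2023
17 | Sam Johnson | C | Fall 2023
18 | Alice Brown | F | Fall 2024
19 | Sam Johnson | C+ | Fall 2023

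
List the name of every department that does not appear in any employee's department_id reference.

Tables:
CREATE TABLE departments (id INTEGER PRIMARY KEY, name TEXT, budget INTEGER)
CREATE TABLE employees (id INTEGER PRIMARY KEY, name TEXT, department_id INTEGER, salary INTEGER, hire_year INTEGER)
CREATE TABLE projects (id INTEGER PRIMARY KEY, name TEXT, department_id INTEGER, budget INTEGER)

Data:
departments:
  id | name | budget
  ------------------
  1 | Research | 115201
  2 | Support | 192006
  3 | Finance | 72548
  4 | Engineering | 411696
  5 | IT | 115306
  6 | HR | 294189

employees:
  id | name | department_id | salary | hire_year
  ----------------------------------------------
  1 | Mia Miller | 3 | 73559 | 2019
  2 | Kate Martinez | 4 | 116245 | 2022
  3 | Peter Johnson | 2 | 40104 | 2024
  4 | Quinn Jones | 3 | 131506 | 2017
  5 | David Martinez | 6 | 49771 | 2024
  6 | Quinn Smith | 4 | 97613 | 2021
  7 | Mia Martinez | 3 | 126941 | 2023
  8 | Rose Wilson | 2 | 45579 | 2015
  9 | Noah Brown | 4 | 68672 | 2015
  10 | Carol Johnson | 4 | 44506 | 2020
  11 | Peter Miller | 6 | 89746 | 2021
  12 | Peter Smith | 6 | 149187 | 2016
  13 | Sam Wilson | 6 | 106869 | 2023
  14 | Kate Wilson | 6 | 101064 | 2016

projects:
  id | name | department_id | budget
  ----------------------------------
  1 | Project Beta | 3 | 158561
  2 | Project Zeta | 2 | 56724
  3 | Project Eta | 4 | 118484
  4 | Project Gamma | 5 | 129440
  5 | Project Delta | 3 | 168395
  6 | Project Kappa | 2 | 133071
SELECT p.name FROM departments p LEFT JOIN employees c ON c.department_id = p.id WHERE c.id IS NULL

Execution result:
name
Research
IT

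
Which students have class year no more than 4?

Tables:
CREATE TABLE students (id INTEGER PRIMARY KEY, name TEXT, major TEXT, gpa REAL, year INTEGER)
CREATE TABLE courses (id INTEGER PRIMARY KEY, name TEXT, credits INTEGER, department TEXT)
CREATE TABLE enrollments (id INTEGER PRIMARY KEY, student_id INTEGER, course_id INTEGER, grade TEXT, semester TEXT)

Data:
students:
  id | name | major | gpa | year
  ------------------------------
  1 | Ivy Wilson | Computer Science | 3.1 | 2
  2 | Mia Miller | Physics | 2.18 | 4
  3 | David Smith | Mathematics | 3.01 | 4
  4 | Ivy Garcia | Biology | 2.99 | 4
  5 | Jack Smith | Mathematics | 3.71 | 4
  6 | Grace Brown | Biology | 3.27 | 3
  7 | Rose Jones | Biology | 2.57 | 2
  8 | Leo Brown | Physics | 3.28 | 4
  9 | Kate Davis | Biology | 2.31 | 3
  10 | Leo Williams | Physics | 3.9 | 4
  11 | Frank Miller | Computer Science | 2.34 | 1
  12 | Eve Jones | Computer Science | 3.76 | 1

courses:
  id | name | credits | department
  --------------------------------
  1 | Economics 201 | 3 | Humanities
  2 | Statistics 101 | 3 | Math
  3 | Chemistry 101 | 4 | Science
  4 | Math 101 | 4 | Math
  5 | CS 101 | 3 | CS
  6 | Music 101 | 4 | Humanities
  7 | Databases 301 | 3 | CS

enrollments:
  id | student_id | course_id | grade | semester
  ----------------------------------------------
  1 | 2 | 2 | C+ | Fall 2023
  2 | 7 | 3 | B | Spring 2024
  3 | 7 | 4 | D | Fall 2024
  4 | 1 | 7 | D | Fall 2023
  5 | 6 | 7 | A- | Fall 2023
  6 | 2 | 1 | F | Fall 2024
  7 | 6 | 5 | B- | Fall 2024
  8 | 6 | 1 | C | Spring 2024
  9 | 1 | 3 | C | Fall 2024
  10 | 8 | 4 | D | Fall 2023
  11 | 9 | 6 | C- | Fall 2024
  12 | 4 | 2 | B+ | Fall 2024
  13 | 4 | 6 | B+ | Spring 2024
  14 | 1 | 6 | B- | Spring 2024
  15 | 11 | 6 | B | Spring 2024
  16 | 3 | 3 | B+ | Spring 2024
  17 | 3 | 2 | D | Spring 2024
SELECT name, year FROM students WHERE year <= 4

Execution result:
name | year
Ivy Wilson | 2
Mia Miller | 4
David Smith | 4
Ivy Garcia | 4
Jack Smith | 4
Grace Brown | 3
Rose Jones | 2
Leo Brown | 4
Kate Davis | 3
Leo Williams | 4
Frank Miller | 1
Eve Jones | 1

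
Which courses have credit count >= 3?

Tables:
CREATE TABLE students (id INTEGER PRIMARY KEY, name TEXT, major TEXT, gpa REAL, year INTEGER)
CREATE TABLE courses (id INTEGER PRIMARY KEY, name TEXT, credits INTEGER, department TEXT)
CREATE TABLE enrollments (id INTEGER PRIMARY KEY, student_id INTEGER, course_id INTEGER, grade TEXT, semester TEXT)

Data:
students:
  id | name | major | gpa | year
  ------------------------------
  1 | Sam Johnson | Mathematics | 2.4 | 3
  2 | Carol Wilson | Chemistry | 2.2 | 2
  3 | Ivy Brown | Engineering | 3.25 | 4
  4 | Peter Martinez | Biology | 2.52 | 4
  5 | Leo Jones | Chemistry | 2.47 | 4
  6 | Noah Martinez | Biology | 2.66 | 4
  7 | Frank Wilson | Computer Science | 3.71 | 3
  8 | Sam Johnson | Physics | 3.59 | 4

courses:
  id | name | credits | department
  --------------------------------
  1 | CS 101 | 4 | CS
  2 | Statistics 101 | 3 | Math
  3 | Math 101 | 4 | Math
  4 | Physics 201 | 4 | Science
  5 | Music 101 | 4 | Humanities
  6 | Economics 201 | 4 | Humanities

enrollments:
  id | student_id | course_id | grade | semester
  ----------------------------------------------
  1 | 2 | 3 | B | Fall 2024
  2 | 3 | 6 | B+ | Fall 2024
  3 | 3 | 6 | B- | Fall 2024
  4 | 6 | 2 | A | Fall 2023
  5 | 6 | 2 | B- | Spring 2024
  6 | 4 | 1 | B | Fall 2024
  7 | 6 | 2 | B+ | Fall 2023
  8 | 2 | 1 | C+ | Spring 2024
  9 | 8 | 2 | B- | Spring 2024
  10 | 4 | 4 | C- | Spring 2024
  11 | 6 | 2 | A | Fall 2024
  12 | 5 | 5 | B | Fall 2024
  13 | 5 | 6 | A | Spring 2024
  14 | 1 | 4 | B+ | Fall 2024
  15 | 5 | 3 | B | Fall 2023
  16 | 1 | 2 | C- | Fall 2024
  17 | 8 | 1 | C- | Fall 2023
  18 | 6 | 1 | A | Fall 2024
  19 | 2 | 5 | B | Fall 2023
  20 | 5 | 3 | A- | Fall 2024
SELECT name, credits FROM courses WHERE credits >= 3

Execution result:
name | credits
CS 101 | 4
Statistics 101 | 3
Math 101 | 4
Physics 201 | 4
Music 101 | 4
Economics 201 | 4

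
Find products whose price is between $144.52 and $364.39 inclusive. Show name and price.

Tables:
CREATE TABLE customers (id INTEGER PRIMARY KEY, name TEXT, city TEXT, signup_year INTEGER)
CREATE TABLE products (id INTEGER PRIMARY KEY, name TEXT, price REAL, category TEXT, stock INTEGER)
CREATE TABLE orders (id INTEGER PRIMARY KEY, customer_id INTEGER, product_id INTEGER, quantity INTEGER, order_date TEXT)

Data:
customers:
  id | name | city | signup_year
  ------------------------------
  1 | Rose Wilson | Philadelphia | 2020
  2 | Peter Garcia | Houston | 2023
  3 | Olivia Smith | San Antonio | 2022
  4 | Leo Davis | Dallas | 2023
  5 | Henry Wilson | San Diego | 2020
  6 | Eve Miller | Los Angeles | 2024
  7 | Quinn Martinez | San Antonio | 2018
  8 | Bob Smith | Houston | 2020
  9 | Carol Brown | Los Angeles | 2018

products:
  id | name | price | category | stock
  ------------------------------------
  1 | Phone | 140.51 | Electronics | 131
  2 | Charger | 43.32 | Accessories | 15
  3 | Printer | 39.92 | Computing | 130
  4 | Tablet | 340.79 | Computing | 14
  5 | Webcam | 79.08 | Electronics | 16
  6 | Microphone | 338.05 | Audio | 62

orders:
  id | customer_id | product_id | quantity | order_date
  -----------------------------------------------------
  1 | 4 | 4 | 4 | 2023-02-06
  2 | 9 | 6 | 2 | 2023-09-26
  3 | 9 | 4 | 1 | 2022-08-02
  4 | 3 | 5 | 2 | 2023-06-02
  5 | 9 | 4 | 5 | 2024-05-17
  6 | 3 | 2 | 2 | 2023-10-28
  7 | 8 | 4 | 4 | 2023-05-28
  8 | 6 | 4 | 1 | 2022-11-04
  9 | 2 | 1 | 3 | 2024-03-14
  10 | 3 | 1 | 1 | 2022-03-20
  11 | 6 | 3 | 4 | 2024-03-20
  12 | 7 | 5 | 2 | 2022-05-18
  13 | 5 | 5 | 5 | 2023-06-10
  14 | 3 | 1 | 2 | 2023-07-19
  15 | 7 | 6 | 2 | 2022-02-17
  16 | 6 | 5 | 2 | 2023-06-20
SELECT name, price FROM products WHERE price BETWEEN 144.52 AND 364.39

Execution result:
name | price
Tablet | 340.79
Microphone | 338.05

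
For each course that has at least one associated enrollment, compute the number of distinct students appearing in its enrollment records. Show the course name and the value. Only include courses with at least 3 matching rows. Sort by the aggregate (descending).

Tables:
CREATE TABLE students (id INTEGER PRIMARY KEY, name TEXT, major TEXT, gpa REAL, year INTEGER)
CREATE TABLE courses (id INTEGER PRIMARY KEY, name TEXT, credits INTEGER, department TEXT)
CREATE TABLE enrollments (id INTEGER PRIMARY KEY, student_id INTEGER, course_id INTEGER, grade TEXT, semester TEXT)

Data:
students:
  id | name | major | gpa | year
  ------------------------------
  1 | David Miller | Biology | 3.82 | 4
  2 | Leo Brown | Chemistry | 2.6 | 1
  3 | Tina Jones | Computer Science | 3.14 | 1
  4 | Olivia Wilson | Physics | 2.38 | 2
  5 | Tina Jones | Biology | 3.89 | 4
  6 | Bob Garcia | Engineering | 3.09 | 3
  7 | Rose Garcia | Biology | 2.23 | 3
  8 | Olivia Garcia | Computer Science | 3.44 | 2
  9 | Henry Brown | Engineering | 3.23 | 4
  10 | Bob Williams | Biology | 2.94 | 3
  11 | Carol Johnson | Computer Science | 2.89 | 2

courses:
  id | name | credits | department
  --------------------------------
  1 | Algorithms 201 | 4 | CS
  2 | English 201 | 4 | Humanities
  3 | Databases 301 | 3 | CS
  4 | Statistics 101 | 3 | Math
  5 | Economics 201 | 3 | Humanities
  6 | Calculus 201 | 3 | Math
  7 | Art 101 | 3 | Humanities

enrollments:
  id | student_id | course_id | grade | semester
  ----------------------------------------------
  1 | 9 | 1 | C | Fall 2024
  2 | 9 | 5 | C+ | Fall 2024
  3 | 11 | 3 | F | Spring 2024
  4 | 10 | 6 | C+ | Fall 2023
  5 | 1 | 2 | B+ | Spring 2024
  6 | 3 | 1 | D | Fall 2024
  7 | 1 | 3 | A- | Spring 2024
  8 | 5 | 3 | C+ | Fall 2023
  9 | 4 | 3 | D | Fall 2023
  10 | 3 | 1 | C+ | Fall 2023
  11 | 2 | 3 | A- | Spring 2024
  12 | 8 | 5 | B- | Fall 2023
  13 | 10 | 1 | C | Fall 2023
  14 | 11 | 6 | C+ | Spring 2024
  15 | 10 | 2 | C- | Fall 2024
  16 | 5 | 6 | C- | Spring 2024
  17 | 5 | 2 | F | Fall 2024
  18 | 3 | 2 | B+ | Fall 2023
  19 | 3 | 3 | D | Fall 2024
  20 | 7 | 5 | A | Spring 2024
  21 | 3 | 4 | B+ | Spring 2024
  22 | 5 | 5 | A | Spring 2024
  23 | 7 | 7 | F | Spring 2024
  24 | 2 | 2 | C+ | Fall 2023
SELECT p.name, COUNT(DISTINCT c.student_id) AS distinct_student_count FROM enrollments c JOIN courses p ON c.course_id = p.id GROUP BY p.id, p.name HAVING COUNT(*) >= 3 ORDER BY distinct_student_count DESC

Execution result:
name | distinct_student_count
Databases 301 | 6
English 201 | 5
Economics 201 | 4
Algorithms 201 | 3
Calculus 201 | 3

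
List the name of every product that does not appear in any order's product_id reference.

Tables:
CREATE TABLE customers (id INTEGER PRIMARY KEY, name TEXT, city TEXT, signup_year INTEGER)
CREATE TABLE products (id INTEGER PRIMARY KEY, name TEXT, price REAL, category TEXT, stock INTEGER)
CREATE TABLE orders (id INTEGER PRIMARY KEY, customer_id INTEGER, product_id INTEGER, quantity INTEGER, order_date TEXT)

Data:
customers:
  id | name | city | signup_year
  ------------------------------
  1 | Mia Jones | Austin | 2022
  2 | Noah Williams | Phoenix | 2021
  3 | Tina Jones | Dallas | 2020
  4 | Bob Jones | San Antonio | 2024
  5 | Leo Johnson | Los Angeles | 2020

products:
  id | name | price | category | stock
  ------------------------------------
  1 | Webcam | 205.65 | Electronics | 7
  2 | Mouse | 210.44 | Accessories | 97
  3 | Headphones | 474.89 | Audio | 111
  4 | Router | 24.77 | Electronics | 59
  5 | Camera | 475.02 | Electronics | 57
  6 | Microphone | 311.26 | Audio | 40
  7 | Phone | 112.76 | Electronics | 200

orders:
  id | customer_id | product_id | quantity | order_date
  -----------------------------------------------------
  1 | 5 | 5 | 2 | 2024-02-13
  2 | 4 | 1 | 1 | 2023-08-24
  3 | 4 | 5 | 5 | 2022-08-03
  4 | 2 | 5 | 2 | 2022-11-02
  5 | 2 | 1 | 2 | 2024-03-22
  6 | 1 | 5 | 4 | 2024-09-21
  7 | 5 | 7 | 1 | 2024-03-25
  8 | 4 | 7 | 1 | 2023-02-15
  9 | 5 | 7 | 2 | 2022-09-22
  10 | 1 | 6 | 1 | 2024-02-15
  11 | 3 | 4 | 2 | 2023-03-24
SELECT p.name FROM products p LEFT JOIN orders c ON c.product_id = p.id WHERE c.id IS NULL

Execution result:
name
Mouse
Headphones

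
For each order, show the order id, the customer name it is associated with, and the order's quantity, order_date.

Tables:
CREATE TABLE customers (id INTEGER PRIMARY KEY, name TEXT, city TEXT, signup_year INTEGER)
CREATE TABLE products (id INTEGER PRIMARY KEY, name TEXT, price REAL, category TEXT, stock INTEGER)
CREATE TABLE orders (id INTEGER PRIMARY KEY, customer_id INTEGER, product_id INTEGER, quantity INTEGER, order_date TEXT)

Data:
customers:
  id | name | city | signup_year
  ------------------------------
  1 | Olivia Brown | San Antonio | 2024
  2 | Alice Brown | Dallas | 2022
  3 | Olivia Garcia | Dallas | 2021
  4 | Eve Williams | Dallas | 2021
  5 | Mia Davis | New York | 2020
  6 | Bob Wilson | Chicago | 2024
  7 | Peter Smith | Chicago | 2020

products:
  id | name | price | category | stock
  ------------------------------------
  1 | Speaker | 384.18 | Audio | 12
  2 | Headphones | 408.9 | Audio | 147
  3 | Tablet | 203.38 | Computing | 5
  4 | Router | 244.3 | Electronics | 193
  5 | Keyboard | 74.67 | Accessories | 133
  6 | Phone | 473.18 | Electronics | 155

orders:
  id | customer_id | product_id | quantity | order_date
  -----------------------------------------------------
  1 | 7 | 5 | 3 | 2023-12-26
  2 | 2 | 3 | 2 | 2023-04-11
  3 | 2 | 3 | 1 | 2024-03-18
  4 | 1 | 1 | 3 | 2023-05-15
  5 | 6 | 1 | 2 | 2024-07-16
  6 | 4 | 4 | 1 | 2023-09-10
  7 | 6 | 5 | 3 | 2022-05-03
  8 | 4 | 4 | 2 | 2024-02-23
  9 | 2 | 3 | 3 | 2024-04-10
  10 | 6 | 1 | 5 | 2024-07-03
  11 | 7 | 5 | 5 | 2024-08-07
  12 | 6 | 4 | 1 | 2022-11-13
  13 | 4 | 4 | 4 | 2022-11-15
SELECT c.id, p.name AS customer, c.quantity, c.order_date FROM orders c JOIN customers p ON c.customer_id = p.id

Execution result:
id | customer | quantity | order_date
1 | Peter Smith | 3 | 2023-12-26
2 | Alice Brown | 2 | 2023-04-11
3 | Alice Brown | 1 | 2024-03-18
4 | Olivia Brown | 3 | 2023-05-15
5 | Bob Wilson | 2 | 2024-07-16
6 | Eve Williams | 1 | 2023-09-10
7 | Bob Wilson | 3 | 2022-05-03
8 | Eve Williams | 2 | 2024-02-23
9 | Alice Brown | 3 | 2024-04-10
10 | Bob Wilson | 5 | 2024-07-03
11 | Peter Smith | 5 | 2024-08-07
12 | Bob Wilson | 1 | 2022-11-13
13 | Eve Williams | 4 | 2022-11-15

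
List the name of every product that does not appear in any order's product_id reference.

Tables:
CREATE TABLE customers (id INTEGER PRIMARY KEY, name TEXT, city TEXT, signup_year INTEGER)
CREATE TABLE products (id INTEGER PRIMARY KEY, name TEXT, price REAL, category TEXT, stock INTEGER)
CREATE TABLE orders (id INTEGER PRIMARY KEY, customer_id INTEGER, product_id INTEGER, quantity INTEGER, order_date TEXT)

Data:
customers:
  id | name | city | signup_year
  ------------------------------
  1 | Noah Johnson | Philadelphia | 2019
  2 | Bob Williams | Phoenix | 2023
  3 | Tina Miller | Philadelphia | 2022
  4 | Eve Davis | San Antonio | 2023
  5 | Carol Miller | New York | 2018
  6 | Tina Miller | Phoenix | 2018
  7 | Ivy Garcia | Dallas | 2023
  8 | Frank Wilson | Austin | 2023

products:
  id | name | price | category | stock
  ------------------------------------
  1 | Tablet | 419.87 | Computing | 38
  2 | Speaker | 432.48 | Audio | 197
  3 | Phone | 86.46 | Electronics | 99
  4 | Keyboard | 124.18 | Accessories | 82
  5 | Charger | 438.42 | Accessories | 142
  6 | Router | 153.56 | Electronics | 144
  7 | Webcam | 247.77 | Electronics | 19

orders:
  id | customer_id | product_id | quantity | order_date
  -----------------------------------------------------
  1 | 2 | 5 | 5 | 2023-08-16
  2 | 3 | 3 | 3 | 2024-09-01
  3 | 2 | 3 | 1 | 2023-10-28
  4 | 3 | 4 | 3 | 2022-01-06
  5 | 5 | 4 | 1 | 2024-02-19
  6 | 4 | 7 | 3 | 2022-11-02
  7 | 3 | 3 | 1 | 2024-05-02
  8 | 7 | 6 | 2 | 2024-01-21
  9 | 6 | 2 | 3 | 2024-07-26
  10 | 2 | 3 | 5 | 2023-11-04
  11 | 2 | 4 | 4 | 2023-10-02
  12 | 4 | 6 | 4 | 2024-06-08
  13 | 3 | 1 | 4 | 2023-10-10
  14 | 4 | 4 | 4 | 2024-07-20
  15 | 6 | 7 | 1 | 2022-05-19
SELECT p.name FROM products p LEFT JOIN orders c ON c.product_id = p.id WHERE c.id IS NULL

Execution result:
(no rows)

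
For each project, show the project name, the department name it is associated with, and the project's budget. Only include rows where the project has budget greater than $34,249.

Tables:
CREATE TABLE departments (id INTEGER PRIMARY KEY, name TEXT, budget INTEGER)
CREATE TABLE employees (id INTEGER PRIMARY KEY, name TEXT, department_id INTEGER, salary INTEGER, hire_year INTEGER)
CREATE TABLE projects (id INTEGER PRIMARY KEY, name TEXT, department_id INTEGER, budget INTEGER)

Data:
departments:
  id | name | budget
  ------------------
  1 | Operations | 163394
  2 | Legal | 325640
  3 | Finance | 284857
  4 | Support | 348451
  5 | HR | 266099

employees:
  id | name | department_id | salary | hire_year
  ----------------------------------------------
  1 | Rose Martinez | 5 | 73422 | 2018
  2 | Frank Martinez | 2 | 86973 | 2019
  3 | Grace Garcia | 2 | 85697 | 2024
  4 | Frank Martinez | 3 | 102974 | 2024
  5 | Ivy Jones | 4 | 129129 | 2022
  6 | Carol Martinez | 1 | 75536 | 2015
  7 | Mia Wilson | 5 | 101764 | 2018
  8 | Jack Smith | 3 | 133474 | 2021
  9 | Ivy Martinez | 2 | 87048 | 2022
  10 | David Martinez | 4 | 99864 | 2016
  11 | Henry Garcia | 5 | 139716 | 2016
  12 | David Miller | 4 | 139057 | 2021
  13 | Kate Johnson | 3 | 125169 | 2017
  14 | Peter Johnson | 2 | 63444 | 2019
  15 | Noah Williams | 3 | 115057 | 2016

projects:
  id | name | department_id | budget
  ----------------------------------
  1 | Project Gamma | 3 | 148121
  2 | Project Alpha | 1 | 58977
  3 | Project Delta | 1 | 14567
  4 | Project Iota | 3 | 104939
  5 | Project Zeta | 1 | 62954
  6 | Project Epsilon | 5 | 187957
SELECT c.name, p.name AS department, c.budget FROM projects c JOIN departments p ON c.department_id = p.id WHERE c.budget > 34249

Execution result:
name | department | budget
Project Gamma | Finance | 148121
Project Alpha | Operations | 58977
Project Iota | Finance | 104939
Project Zeta | Operations | 62954
Project Epsilon | HR | 187957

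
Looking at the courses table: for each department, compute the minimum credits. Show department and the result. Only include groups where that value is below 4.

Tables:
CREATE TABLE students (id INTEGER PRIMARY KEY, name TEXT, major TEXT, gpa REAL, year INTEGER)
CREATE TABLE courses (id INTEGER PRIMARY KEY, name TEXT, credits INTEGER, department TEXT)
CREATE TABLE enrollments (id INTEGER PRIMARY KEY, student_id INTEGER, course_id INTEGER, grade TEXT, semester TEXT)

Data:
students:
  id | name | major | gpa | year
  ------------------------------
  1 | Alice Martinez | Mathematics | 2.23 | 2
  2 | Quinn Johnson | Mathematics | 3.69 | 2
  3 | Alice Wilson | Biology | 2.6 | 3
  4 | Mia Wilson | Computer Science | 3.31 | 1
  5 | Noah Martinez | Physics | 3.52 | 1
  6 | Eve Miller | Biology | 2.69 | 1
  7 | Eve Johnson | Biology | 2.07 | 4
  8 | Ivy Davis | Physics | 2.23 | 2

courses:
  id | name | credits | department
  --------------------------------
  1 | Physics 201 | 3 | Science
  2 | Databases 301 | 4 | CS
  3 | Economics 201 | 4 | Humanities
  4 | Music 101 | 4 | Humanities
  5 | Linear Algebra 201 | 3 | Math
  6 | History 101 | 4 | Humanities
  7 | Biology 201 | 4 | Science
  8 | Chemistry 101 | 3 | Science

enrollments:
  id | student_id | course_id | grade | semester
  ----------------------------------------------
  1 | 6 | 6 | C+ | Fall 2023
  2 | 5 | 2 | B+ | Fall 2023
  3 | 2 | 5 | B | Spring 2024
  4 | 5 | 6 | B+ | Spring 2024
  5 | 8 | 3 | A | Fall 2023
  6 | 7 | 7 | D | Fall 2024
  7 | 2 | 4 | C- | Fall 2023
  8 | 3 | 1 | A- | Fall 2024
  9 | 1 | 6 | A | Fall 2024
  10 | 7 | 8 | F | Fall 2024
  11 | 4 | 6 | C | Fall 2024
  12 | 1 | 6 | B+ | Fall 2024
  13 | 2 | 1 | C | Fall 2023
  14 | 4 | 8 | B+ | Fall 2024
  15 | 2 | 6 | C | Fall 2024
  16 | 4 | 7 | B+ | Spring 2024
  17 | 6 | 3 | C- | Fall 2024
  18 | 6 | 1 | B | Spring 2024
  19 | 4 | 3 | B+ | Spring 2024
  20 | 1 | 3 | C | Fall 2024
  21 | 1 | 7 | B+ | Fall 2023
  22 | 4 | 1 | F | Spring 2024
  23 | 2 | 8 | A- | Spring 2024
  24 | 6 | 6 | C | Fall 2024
SELECT department, MIN(credits) AS min_credits FROM courses GROUP BY department HAVING MIN(credits) < 4

Execution result:
department | min_credits
Math | 3
Science | 3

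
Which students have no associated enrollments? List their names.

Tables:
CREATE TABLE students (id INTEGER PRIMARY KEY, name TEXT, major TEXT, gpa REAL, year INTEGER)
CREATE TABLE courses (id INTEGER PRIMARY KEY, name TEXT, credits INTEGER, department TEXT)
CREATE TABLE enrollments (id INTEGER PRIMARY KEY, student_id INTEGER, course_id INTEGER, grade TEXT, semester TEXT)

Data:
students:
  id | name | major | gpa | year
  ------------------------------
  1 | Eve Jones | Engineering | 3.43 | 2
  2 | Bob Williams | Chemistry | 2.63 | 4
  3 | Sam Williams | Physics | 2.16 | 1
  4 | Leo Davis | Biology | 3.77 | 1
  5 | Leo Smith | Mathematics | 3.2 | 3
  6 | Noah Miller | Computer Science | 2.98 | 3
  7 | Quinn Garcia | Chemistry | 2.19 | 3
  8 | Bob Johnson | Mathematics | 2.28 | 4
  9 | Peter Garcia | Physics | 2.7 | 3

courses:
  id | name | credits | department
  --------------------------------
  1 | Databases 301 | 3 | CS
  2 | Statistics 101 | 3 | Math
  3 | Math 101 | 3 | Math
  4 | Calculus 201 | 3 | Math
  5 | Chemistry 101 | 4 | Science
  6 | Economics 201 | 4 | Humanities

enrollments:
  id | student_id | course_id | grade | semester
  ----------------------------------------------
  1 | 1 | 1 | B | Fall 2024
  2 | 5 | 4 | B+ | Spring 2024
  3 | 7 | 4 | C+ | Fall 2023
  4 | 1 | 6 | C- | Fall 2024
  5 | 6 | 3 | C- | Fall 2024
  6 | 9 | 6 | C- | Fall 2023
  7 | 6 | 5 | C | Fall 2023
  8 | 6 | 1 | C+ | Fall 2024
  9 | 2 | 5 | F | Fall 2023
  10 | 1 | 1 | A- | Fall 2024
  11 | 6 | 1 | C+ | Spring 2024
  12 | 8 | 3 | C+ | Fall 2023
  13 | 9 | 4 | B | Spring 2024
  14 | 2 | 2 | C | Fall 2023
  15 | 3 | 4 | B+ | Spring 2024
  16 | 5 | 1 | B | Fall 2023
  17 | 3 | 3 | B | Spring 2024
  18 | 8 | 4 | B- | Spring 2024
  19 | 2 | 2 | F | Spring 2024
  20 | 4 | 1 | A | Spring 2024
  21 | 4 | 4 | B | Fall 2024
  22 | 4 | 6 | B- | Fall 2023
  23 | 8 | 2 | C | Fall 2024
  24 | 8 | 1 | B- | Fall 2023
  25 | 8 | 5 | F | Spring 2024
SELECT p.name FROM students p LEFT JOIN enrollments c ON c.student_id = p.id WHERE c.id IS NULL

Execution result:
(no rows)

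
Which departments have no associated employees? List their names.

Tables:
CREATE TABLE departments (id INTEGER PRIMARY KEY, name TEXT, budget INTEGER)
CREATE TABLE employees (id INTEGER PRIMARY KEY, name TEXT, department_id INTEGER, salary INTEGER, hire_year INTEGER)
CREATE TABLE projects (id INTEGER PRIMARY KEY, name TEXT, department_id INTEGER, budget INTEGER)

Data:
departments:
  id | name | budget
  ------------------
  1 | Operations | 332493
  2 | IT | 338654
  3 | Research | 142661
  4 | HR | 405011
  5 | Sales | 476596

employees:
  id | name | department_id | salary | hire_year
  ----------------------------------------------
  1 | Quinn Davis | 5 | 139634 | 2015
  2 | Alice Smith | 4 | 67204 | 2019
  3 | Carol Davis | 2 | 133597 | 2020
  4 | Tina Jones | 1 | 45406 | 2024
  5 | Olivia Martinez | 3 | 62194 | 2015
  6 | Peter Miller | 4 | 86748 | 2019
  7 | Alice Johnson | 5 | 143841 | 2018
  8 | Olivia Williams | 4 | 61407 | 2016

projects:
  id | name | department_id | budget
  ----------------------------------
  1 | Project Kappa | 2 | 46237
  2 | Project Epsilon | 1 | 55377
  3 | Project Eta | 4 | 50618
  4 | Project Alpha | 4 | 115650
SELECT p.name FROM departments p LEFT JOIN employees c ON c.department_id = p.id WHERE c.id IS NULL

Execution result:
(no rows)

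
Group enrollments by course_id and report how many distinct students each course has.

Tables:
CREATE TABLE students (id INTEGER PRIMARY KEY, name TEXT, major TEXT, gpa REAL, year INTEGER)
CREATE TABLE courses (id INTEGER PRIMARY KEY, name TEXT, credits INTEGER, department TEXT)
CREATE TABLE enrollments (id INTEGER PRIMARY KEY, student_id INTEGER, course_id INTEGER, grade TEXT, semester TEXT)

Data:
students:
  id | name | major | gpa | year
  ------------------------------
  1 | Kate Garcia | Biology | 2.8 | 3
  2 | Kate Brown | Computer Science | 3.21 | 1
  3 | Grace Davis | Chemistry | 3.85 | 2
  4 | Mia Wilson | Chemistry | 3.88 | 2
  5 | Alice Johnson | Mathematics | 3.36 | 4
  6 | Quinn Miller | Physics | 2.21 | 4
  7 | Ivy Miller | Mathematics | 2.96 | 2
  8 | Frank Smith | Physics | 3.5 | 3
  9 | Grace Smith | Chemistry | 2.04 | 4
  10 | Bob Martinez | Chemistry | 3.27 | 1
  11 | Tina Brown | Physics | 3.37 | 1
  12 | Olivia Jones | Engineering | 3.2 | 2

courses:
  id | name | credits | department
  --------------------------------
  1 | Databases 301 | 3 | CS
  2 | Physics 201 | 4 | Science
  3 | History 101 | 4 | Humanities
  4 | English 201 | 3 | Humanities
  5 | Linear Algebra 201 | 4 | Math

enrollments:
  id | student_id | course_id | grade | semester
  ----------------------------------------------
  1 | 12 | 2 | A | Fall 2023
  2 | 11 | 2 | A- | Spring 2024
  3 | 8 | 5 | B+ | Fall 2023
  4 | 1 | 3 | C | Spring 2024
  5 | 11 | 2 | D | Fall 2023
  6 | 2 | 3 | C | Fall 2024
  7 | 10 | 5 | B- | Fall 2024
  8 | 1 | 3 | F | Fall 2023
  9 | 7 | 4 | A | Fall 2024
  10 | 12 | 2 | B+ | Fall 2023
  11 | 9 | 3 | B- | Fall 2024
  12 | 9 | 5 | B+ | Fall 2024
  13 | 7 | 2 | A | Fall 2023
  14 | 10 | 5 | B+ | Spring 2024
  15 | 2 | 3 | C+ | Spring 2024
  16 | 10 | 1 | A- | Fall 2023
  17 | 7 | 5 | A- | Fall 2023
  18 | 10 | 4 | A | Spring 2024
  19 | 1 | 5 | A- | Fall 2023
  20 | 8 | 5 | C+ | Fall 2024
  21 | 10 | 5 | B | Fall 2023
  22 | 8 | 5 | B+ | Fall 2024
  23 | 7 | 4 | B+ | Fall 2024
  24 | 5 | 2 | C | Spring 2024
SELECT course_id, COUNT(DISTINCT student_id) AS distinct_student_count FROM enrollments GROUP BY course_id

Execution result:
course_id | distinct_student_count
1 | 1
2 | 4
3 | 3
4 | 2
5 | 5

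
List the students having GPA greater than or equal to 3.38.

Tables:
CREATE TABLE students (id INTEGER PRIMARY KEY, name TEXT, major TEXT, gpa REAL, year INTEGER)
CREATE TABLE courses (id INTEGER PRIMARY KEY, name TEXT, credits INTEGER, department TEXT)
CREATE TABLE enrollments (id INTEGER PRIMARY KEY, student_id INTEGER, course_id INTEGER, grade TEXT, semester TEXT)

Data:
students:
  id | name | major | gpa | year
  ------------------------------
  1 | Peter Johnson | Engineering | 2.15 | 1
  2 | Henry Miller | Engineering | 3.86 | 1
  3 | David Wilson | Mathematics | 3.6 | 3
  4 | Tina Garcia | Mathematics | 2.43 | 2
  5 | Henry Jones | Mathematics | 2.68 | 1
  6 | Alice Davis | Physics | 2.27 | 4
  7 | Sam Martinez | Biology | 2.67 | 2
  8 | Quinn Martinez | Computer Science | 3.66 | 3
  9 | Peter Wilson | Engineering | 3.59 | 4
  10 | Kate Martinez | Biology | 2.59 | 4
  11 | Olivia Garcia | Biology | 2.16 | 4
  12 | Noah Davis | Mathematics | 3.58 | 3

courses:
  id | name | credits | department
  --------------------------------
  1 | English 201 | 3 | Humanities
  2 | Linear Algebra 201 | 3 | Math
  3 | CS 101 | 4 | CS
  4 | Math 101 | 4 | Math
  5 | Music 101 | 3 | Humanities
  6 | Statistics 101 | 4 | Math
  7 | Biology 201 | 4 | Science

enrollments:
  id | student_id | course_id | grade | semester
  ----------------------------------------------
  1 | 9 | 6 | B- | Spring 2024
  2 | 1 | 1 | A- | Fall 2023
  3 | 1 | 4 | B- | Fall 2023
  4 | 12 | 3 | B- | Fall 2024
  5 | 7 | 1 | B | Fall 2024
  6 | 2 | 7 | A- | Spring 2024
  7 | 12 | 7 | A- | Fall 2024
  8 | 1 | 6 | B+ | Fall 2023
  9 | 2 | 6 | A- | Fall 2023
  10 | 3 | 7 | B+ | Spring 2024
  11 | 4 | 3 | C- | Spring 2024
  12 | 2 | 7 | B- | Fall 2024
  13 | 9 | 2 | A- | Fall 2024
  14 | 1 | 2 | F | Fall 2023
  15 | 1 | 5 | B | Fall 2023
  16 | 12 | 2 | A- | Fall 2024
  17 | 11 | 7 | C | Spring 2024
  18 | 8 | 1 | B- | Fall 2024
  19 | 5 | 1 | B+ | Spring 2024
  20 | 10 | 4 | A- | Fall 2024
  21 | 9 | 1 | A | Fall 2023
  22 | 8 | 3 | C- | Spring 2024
SELECT name, gpa FROM students WHERE gpa >= 3.38

Execution result:
name | gpa
Henry Miller | 3.86
David Wilson | 3.60
Quinn Martinez | 3.66
Peter Wilson | 3.59
Noah Davis | 3.58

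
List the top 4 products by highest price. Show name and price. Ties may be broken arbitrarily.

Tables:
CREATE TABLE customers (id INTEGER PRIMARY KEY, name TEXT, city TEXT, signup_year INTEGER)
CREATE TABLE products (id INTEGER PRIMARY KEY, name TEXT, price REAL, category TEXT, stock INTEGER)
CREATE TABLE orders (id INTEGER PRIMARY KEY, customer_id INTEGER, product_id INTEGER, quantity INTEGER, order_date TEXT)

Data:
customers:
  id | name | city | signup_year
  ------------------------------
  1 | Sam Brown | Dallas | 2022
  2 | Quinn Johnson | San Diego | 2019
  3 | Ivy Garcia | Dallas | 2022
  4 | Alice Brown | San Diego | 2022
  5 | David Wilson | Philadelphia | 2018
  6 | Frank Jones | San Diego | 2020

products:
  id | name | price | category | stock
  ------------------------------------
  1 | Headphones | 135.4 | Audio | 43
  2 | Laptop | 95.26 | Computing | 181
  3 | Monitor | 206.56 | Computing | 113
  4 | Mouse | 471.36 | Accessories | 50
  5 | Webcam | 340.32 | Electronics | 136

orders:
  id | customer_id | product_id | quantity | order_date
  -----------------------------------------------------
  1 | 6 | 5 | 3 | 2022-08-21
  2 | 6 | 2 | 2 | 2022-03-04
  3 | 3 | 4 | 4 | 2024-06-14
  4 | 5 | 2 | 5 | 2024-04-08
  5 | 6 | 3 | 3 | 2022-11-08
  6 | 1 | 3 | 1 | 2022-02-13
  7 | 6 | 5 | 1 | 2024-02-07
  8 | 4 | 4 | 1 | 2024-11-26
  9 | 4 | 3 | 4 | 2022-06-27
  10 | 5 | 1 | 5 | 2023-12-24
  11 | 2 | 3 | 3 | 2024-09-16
SELECT name, price FROM products ORDER BY price DESC LIMIT 4

Execution result:
name | price
Mouse | 471.36
Webcam | 340.32
Monitor | 206.56
Headphones | 135.40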